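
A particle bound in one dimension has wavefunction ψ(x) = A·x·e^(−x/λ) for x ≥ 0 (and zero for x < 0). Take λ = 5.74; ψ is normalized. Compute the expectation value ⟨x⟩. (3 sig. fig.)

⟨x⟩ = ∫ x |ψ|² dx over the full domain.
Since the A² factors cancel between numerator and denominator, ⟨x⟩ = 3·λ/2.
With λ = 5.74, ⟨x⟩ = 8.610.

⟨x⟩ ≈ 8.61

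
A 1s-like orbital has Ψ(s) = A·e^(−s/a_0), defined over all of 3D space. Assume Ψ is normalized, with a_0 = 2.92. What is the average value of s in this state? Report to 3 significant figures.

⟨s⟩ ≈ 4.38

The expectation value is the |Ψ|²-weighted average of s: ∫ s|Ψ|² 4πs² ds.
Evaluating both integrals, ⟨s⟩ = 3·a_0/2.
Putting a_0 = 2.92 gives 4.380.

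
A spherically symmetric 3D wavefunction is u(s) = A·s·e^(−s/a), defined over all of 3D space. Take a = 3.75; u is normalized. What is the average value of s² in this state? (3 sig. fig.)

⟨s^2⟩ ≈ 105

The expectation value is the |u|²-weighted average of s^2: ∫ s^2|u|² 4πs² ds.
Evaluating both integrals, ⟨s²⟩ = 15·a^2/2.
Putting a = 3.75 gives 105.5.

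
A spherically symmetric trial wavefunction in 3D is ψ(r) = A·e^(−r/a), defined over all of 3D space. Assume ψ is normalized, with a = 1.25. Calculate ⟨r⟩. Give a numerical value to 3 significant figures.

The expectation value is the |ψ|²-weighted average of r: ∫ r|ψ|² 4πr² dr.
The ratio of the moment integral to the normalization integral gives ⟨r⟩ = 3·a/2.
Putting a = 1.25 gives 1.875.

⟨r⟩ ≈ 1.88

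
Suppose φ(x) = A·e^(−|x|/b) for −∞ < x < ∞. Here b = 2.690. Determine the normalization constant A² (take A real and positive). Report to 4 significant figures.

Normalization requires ∫|φ|² dx = 1, integrated from −∞ to ∞.
With ∫₀^∞ x^0 e^(−αx) dx = 0!/α^1, with φ = A·e^(−|x|/b), the integral evaluates to A²·[b].
Substituting b = 2.690 gives A² = 0.37175, so A = 0.60971.

A^2 ≈ 0.3717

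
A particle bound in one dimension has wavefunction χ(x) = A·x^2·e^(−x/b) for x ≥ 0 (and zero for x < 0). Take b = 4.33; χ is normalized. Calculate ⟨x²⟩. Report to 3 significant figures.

⟨x^2⟩ ≈ 141

The expectation value is the |χ|²-weighted average of x^2: ∫ x^2|χ|² dx.
The ratio of the moment integral to the normalization integral gives ⟨x²⟩ = 15·b^2/2.
Putting b = 4.33 gives 140.6.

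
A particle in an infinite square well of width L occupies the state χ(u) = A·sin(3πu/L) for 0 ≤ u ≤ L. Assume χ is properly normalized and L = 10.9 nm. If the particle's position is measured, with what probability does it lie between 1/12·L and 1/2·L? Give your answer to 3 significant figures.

P = ∫_{1/12·L}^{1/2·L} |χ(u)|² du.
The normalization integral ∫|χ|²du over the whole domain equals L/2·A², and A² cancels in the ratio.
Substituting t = u/L, A² and the length scale cancel in the ratio: P = ∫_{1/12}^{1/2} sin(3·π·t)^2 dt / ∫_{0}^{1} sin(3·π·t)^2 dt.
With ∫ sin(3·π·t)^2 dt = t/2 - sin(6·π·t)/(12·π) + C, the region integral is 1/(12·π) + 5/24 and the full one is 1/2.
The result is P = (2 + 5·π)/(12·π).

P ≈ 0.470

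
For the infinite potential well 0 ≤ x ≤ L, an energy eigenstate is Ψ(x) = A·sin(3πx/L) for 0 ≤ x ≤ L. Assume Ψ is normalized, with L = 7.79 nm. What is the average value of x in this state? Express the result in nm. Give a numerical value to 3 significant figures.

The expectation value is the |Ψ|²-weighted average of x: ∫ x|Ψ|² dx.
Using sin²θ = (1 − cos 2θ)/2, evaluating both integrals, ⟨x⟩ = L/2.
Putting L = 7.79 gives 3.895.

⟨x⟩ ≈ 3.90 nm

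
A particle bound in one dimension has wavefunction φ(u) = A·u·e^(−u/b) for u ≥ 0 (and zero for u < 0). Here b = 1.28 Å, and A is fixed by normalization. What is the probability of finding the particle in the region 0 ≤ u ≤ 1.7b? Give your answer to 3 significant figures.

The probability is P = ∫ |φ|² du over [0, 1.7b].
Since A² = 1/(b^3/4), this is the region integral divided by the full normalization integral.
Substituting t = u/b, A² and the length scale cancel in the ratio: P = ∫_{0}^{1.7} t^2·e^(-2·t) dt / ∫_{0}^{∞} t^2·e^(-2·t) dt.
With ∫ t^2·e^(-2·t) dt = -(2·t^2 + 2·t + 1)·e^(-2·t)/4 + C, the region integral is 1/4 - 509·e^(-17/5)/200 and the full one is 1/4.
This works out to P = 0.6603.

P ≈ 0.660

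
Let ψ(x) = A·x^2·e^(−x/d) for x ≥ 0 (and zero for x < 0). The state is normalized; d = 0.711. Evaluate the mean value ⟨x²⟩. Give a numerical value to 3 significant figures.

⟨x^2⟩ ≈ 3.79

⟨x²⟩ = ∫ x^2 |ψ|² dx over the full domain.
Evaluating both integrals, ⟨x²⟩ = 15·d^2/2.
Putting d = 0.711 gives 3.791.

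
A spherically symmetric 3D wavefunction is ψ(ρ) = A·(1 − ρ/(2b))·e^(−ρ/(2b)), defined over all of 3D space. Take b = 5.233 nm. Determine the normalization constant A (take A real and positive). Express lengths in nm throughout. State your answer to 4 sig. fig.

Require ∫ |ψ|² 4πρ² dρ = 1 over the whole domain.
Using ∫₀^∞ ρⁿ e^(−αρ) dρ = n!/αⁿ⁺¹, ∫|ψ|² 4πρ² dρ = A²·(8·π·b^3).
Setting this equal to 1 gives A² = 1/(8·π·b^3).
Substituting b = 5.233 gives A² = 0.00027766, so A = 0.016663.

A ≈ 0.01666 nm^(-3/2)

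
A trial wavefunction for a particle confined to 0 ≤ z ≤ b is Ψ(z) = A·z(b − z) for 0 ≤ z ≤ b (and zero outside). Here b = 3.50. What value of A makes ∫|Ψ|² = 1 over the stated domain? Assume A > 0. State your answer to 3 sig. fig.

We need A² ∫|f|² dz = 1, taking the integral from 0 to b.
∫|Ψ|² dz = A²·(b^5/30).
So A² = (b^5/30)^(−1).
Plugging in b = 3.50 yields A = 0.2390.

A ≈ 0.239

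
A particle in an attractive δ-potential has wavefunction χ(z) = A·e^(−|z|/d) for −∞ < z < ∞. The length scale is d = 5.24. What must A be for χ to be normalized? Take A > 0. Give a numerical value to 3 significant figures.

A ≈ 0.437

Require ∫ |χ|² dz = 1 over the whole domain.
Using ∫₀^∞ zⁿ e^(−αz) dz = n!/αⁿ⁺¹, ∫|χ|² dz = A²·(d).
With d = 5.24: A² = 0.1908 and A = 0.4369.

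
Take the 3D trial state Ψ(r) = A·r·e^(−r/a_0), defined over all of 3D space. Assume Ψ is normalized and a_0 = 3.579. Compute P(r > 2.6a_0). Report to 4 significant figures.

P = ∫ |Ψ|² 4πr² dr over r > 2.6a_0.
A² is fixed by ∫₀^∞ 4πr²|Ψ|² dr = 1, i.e. A² = (3·π·a_0^5)^(−1).
In terms of u = r/a_0 (A², 4π and the length scale all cancel between numerator and denominator), P = [∫_{2.6}^{∞} u^4·e^(-2·u) du] / [∫_{0}^{∞} u^4·e^(-2·u) du].
With ∫ u^4·e^(-2·u) du = -(u^4/2 + u^3 + 3·u^2/2 + 3·u/2 + 3/4)·e^(-2·u) + C, the region integral is ≈ 0.304596 and the full one is 3/4.
The region integral divided by the full integral gives P = 0.40613.

P ≈ 0.4061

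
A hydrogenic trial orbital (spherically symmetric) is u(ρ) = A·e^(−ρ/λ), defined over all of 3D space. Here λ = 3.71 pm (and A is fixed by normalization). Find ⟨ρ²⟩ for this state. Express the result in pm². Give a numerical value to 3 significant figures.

⟨ρ^2⟩ ≈ 41.3 pm^2

The expectation value is the |u|²-weighted average of ρ^2: ∫ ρ^2|u|² 4πρ² dρ.
Using ∫₀^∞ ρⁿ e^(−αρ) dρ = n!/αⁿ⁺¹, the ratio of the moment integral to the normalization integral gives ⟨ρ²⟩ = 3·λ^2.
With λ = 3.71, ⟨ρ^2⟩ = 41.29.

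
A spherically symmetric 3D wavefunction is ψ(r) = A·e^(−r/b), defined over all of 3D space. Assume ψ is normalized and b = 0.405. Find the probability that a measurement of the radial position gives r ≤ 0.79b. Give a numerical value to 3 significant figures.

P = ∫ |ψ|² 4πr² dr over r ≤ 0.79b.
The full normalization integral is A²·[π·b^3] = 1, fixing A².
Let u = r/b; then A², 4π and the length scale all cancel, so P = ∫_{0}^{0.79} u^2·e^(-2·u) du ÷ ∫_{0}^{∞} u^2·e^(-2·u) du.
An antiderivative of u^2·e^(-2·u) is -(2·u^2 + 2·u + 1)·e^(-2·u)/4; evaluating from 0 to 0.79 gives ≈ 0.052872, while the full integral is 1/4.
This evaluates to P = 0.2115.

P ≈ 0.211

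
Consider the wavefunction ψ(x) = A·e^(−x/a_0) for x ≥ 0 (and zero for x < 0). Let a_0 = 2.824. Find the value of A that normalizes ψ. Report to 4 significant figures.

We need A² ∫|f|² dx = 1, taking the integral from 0 to ∞.
Using ∫₀^∞ xⁿ e^(−αx) dx = n!/αⁿ⁺¹, with ψ = A·e^(−x/a_0), the integral evaluates to A²·[a_0/2].
Hence A² = 1/[a_0/2].
Substituting a_0 = 2.824 gives A² = 0.70822, so A = 0.84156.

A ≈ 0.8416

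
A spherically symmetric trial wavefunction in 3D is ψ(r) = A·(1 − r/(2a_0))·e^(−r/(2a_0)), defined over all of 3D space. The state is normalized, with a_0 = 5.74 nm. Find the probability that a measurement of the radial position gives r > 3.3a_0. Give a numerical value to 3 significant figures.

P ≈ 0.906

P = ∫ |ψ|² 4πr² dr over r > 3.3a_0.
The full normalization integral is A²·[8·π·a_0^3] = 1, fixing A².
Let u = r/a_0; then A², 4π and the length scale all cancel, so P = ∫_{3.3}^{∞} u^2·(1 - u/2)^2·e^(-u) du ÷ ∫_{0}^{∞} u^2·(1 - u/2)^2·e^(-u) du.
With ∫ u^2·(1 - u/2)^2·e^(-u) du = -(u^4/4 + u^2 + 2·u + 2)·e^(-u) + C, the region integral is ≈ 1.8124 and the full one is 2.
The region integral divided by the full integral gives P = 0.9062.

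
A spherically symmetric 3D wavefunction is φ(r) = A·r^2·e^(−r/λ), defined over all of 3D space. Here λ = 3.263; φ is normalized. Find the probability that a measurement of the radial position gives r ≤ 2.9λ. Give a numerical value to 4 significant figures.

P = ∫ |φ|² 4πr² dr over r ≤ 2.9λ.
The full normalization integral is A²·[45·π·λ^7/2] = 1, fixing A².
Let u = r/λ; then A², 4π and the length scale all cancel, so P = ∫_{0}^{2.9} u^6·e^(-2·u) du ÷ ∫_{0}^{∞} u^6·e^(-2·u) du.
Using ∫ u^6·e^(-2·u) du = -(4·u^6 + 12·u^5 + 30·u^4 + 60·u^3 + 90·u^2 + 90·u + 45)·e^(-2·u)/8, the numerator is ≈ 2.03405 and the denominator is 45/8.
This evaluates to P = 0.36161.

P ≈ 0.3616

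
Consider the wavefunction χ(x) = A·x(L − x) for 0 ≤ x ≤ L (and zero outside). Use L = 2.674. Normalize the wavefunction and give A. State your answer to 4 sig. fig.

A ≈ 0.4684

Normalization requires ∫|χ|² dx = 1, integrated from 0 to L.
Expanding the polynomial and integrating term by term, carrying out the integral gives A² · L^5/30.
So A² = (L^5/30)^(−1).
Substituting L = 2.674 gives A² = 0.21944, so A = 0.46844.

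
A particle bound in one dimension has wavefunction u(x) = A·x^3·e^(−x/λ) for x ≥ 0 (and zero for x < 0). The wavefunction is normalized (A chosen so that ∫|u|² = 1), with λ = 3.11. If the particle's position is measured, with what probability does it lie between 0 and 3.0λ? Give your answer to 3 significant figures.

P ≈ 0.394

P = ∫_{0}^{3.0λ} |u(x)|² dx.
The normalization integral ∫|u|²dx over the whole domain equals 45·λ^7/8·A², and A² cancels in the ratio.
Substituting t = x/λ, A² and the length scale cancel in the ratio: P = ∫_{0}^{3.0} t^6·e^(-2·t) dt / ∫_{0}^{∞} t^6·e^(-2·t) dt.
An antiderivative of t^6·e^(-2·t) is -(4·t^6 + 12·t^5 + 30·t^4 + 60·t^3 + 90·t^2 + 90·t + 45)·e^(-2·t)/8; evaluating from 0 to 3.0 gives ≈ 2.2145, while the full integral is 45/8.
This works out to P = 0.3937.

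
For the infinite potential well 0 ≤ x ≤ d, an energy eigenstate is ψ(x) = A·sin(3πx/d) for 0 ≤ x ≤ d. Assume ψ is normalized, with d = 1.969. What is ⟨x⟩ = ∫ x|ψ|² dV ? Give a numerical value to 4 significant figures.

The expectation value is the |ψ|²-weighted average of x: ∫ x|ψ|² dx.
Using sin²θ = (1 − cos 2θ)/2, the ratio of the moment integral to the normalization integral gives ⟨x⟩ = d/2.
With d = 1.969, ⟨x⟩ = 0.98450.

⟨x⟩ ≈ 0.9845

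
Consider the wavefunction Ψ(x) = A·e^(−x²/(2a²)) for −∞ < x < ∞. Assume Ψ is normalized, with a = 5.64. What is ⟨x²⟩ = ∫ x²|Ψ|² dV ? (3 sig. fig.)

⟨x^2⟩ ≈ 15.9

⟨x²⟩ = ∫ x^2 |Ψ|² dx over the full domain.
The ratio of the moment integral to the normalization integral gives ⟨x²⟩ = a^2/2.
Putting a = 5.64 gives 15.90.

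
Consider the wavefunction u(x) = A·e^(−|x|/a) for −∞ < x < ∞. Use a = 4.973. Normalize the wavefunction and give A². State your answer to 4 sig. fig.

Require ∫ |u|² dx = 1 over the whole domain.
With u = A·e^(−|x|/a), the integral evaluates to A²·[a].
Substituting a = 4.973 gives A² = 0.20109, so A = 0.44843.

A^2 ≈ 0.2011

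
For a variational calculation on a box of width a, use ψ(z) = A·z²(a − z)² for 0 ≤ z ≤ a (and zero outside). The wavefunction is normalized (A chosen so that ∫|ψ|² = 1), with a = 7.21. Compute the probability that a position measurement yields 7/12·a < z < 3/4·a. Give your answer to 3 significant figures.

P ≈ 0.253

|ψ|² is the probability density, so P = ∫_{7/12·a}^{3/4·a} |ψ|² dz.
The normalization integral ∫|ψ|²dz over the whole domain equals a^9/630·A², and A² cancels in the ratio.
In terms of u = z/a (A² and the length scale cancel between numerator and denominator), P = [∫_{7/12}^{3/4} u^4·(1 - u)^4 du] / [∫_{0}^{1} u^4·(1 - u)^4 du].
An antiderivative of u^4·(1 - u)^4 is u^5·(70·u^4 - 315·u^3 + 540·u^2 - 420·u + 126)/630; evaluating from 7/12 to 3/4 gives ≈ 0.00040223, while the full integral is 1/630.
Taking the ratio, P = 0.2534.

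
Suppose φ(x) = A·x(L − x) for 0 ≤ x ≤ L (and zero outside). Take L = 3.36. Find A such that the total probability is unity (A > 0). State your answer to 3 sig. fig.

Normalization requires ∫|φ|² dx = 1, integrated from 0 to L.
With φ = A·x(L − x), the integral evaluates to A²·[L^5/30].
Hence A² = 1/[L^5/30].
Plugging in L = 3.36 yields A = 0.2647.

A ≈ 0.265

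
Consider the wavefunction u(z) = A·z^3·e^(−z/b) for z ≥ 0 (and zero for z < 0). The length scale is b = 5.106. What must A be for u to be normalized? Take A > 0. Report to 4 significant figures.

A ≈ 0.001402

Normalization requires ∫|u|² dz = 1, integrated from 0 to ∞.
Using ∫₀^∞ zⁿ e^(−αz) dz = n!/αⁿ⁺¹, carrying out the integral gives A² · 45·b^7/8.
Plugging in b = 5.106 yields A = 0.0014017.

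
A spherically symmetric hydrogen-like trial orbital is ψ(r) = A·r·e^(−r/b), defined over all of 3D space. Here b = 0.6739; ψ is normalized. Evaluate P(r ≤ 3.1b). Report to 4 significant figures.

P ≈ 0.7408

With dV = 4πr²dr, the probability is ∫|ψ|² dV over r ≤ 3.1b.
The full normalization integral is A²·[3·π·b^5] = 1, fixing A².
Substituting u = r/b, A², 4π and the length scale all cancel in the ratio: P = ∫_{0}^{3.1} u^4·e^(-2·u) du / ∫_{0}^{∞} u^4·e^(-2·u) du.
An antiderivative of u^4·e^(-2·u) is -(u^4/2 + u^3 + 3·u^2/2 + 3·u/2 + 3/4)·e^(-2·u); evaluating from 0 to 3.1 gives ≈ 0.555617, while the full integral is 3/4.
Taking the ratio yields P = 0.74082.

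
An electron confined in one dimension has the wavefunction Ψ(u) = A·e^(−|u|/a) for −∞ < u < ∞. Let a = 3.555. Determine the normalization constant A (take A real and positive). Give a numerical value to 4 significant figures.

The normalization condition is ∫|Ψ|² du = 1 from −∞ to ∞.
Carrying out the integral gives A² · a.
Hence A² = 1/[a].
Plugging in a = 3.555 yields A = 0.53037.

A ≈ 0.5304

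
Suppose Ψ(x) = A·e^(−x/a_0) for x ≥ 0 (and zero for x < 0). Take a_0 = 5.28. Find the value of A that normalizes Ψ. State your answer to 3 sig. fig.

A ≈ 0.615

The normalization condition is ∫|Ψ|² dx = 1 from 0 to ∞.
Recall ∫₀^∞ x^m e^(−x/β) dx = m!·β^(m+1), ∫|Ψ|² dx = A²·(a_0/2).
With a_0 = 5.28: A² = 0.3788 and A = 0.6155.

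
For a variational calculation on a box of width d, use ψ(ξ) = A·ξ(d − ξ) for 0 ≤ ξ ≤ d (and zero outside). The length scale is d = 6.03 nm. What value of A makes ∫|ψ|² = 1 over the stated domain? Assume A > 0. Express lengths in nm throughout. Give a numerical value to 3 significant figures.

Require ∫ |ψ|² dξ = 1 over the whole domain.
Expanding the polynomial and integrating term by term, with ψ = A·ξ(d − ξ), the integral evaluates to A²·[d^5/30].
So A² = (d^5/30)^(−1).
Substituting d = 6.03 gives A² = 0.003763, so A = 0.06134.

A ≈ 0.0613 nm^(-5/2)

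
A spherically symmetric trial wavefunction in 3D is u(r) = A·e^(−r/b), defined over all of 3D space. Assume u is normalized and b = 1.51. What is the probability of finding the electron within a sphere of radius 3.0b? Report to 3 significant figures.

Integrate the radial probability density 4πr²|u|² over r ≤ 3.0b.
Normalization gives A² = 1/(π·b^3).
In terms of t = r/b (A², 4π and the length scale all cancel between numerator and denominator), P = [∫_{0}^{3.0} t^2·e^(-2·t) dt] / [∫_{0}^{∞} t^2·e^(-2·t) dt].
With ∫ t^2·e^(-2·t) dt = -(2·t^2 + 2·t + 1)·e^(-2·t)/4 + C, the region integral is 1/4 - 25·e^(-6)/4 and the full one is 1/4.
This evaluates to P = 0.9380.

P ≈ 0.938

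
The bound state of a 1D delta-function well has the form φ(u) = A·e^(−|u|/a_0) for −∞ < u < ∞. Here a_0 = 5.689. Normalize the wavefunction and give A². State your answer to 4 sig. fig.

A^2 ≈ 0.1758

Require ∫ |φ|² du = 1 over the whole domain.
With ∫₀^∞ u^0 e^(−αu) du = 0!/α^1, carrying out the integral gives A² · a_0.
So A² = (a_0)^(−1).
Substituting a_0 = 5.689 gives A² = 0.17578, so A = 0.41926.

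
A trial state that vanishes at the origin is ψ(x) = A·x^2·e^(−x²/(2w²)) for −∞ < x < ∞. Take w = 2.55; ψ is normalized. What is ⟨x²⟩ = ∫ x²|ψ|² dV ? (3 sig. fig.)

⟨x^2⟩ ≈ 16.3

By definition ⟨x²⟩ = ∫ x^2 |ψ(x)|² dx.
Using the Gaussian integral ∫_{−∞}^{∞} e^(−αx²) dx = √(π/α), since the A² factors cancel between numerator and denominator, ⟨x²⟩ = 5·w^2/2.
With w = 2.55, ⟨x^2⟩ = 16.26.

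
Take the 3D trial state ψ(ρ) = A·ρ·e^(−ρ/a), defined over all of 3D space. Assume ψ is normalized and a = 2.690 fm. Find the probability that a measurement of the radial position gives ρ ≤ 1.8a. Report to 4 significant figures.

P ≈ 0.2936

P = ∫ |ψ|² 4πρ² dρ over ρ ≤ 1.8a.
Normalization gives A² = 1/(3·π·a^5).
Let u = ρ/a; then A², 4π and the length scale all cancel, so P = ∫_{0}^{1.8} u^4·e^(-2·u) du ÷ ∫_{0}^{∞} u^4·e^(-2·u) du.
Using ∫ u^4·e^(-2·u) du = -(u^4/2 + u^3 + 3·u^2/2 + 3·u/2 + 3/4)·e^(-2·u), the numerator is ≈ 0.220171 and the denominator is 3/4.
Taking the ratio yields P = 0.29356.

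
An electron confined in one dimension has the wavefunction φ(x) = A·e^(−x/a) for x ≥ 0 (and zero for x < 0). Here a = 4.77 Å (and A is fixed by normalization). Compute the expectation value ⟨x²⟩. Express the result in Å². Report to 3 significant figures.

⟨x²⟩ = ∫ x^2 |φ|² dx over the full domain.
The ratio of the moment integral to the normalization integral gives ⟨x²⟩ = a^2/2.
Putting a = 4.77 gives 11.38.

⟨x^2⟩ ≈ 11.4 Å^2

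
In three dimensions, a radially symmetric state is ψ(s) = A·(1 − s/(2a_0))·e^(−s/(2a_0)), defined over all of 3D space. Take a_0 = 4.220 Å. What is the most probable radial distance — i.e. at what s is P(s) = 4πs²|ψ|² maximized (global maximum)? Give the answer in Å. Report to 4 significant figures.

s ≈ 22.10 Å

The maximum of P(s) = 4πs²|ψ|² occurs where its derivative vanishes.
This gives s = a_0·(√(5) + 3).
With a_0 = 4.220, the most probable radial distance is 22.096 Å.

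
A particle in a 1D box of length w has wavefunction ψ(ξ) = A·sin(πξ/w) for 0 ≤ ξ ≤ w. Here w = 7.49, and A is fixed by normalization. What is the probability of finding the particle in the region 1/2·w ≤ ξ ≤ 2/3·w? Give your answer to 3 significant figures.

P ≈ 0.304

The probability is P = ∫ |ψ|² dξ over [1/2·w, 2/3·w].
With A² fixed by ∫|ψ|² = 1, i.e. A² = (w/2)^(−1), substitute and integrate.
Substituting u = ξ/w, A² and the length scale cancel in the ratio: P = ∫_{1/2}^{2/3} sin(π·u)^2 du / ∫_{0}^{1} sin(π·u)^2 du.
With ∫ sin(π·u)^2 du = u/2 - sin(2·π·u)/(4·π) + C, the region integral is √(3)/(8·π) + 1/12 and the full one is 1/2.
The result is P = (√(3)/4 + π/6)/π.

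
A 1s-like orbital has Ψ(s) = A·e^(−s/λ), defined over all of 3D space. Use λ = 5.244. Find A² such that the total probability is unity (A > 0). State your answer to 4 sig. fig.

A^2 ≈ 0.002207

We need A² ∫|f|² 4πs² ds = 1, taking the integral from 0 to ∞.
In 3D with spherical symmetry the volume element is 4πs² ds.
With ∫₀^∞ s^2 e^(−αs) ds = 2!/α^3, with Ψ = A·e^(−s/λ), the integral evaluates to A²·[π·λ^3].
Plugging in λ = 5.244 yields A = 0.046982.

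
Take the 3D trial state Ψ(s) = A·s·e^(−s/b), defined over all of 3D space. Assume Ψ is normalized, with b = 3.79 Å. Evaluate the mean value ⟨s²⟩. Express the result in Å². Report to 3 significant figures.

⟨s^2⟩ ≈ 108 Å^2

⟨s²⟩ = ∫ s^2 |Ψ|² 4πs² ds over the full domain.
The ratio of the moment integral to the normalization integral gives ⟨s²⟩ = 15·b^2/2.
With b = 3.79, ⟨s^2⟩ = 107.7.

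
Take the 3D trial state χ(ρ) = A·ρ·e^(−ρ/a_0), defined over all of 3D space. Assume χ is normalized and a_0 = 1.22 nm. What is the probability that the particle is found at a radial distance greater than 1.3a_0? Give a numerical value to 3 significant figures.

P ≈ 0.877

P = ∫ |χ|² 4πρ² dρ over ρ > 1.3a_0.
Normalization gives A² = 1/(3·π·a_0^5).
Substituting u = ρ/a_0, A², 4π and the length scale all cancel in the ratio: P = ∫_{1.3}^{∞} u^4·e^(-2·u) du / ∫_{0}^{∞} u^4·e^(-2·u) du.
An antiderivative of u^4·e^(-2·u) is -(u^4/2 + u^3 + 3·u^2/2 + 3·u/2 + 3/4)·e^(-2·u); evaluating from 1.3 to ∞ gives ≈ 0.65807, while the full integral is 3/4.
This evaluates to P = 0.8774.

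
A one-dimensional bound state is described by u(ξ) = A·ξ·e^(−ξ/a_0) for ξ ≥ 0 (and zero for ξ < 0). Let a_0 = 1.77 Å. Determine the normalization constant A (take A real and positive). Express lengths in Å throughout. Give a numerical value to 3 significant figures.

A ≈ 0.849 Å^(-3/2)

Normalization requires ∫|u|² dξ = 1, integrated from 0 to ∞.
Using ∫₀^∞ ξⁿ e^(−αξ) dξ = n!/αⁿ⁺¹, the integral (without the A² prefactor) comes out to a_0^3/4.
With a_0 = 1.77: A² = 0.7213 and A = 0.8493.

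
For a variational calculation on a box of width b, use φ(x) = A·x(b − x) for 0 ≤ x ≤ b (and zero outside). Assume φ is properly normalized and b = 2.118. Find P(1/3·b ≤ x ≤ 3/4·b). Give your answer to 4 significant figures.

P ≈ 0.6866

P = ∫_{1/3·b}^{3/4·b} |φ(x)|² dx.
Since A² = 1/(b^5/30), this is the region integral divided by the full normalization integral.
In terms of u = x/b (A² and the length scale cancel between numerator and denominator), P = [∫_{1/3}^{3/4} u^2·(1 - u)^2 du] / [∫_{0}^{1} u^2·(1 - u)^2 du].
With ∫ u^2·(1 - u)^2 du = u^3·(6·u^2 - 15·u + 10)/30 + C, the region integral is ≈ 0.0228869 and the full one is 1/30.
Evaluating gives P = 0.68661.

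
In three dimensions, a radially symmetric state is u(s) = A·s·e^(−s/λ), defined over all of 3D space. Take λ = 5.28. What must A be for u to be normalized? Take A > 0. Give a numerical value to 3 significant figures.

The normalization condition is ∫|u|² 4πs² ds = 1 from 0 to ∞.
(Spherical symmetry: dV = 4πs² ds.)
Carrying out the integral gives A² · 3·π·λ^5.
With λ = 5.28: A² = 0.00002586 and A = 0.005085.

A ≈ 0.00508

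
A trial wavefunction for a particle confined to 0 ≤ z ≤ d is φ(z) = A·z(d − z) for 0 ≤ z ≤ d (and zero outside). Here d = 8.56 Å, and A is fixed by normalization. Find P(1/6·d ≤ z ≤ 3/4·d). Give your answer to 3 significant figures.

P ≈ 0.861

|φ|² is the probability density, so P = ∫_{1/6·d}^{3/4·d} |φ|² dz.
Since A² = 1/(d^5/30), this is the region integral divided by the full normalization integral.
Let u = z/d; then A² and the length scale cancel, so P = ∫_{1/6}^{3/4} u^2·(1 - u)^2 du ÷ ∫_{0}^{1} u^2·(1 - u)^2 du.
An antiderivative of u^2·(1 - u)^2 is u^3·(6·u^2 - 15·u + 10)/30; evaluating from 1/6 to 3/4 gives ≈ 0.028700, while the full integral is 1/30.
The result is P = 0.8610.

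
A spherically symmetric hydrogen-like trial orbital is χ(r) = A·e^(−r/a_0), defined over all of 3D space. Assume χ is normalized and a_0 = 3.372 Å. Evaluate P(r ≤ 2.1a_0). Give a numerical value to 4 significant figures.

P ≈ 0.7898

Integrate the radial probability density 4πr²|χ|² over r ≤ 2.1a_0.
A² is fixed by ∫₀^∞ 4πr²|χ|² dr = 1, i.e. A² = (π·a_0^3)^(−1).
Substituting u = r/a_0, A², 4π and the length scale all cancel in the ratio: P = ∫_{0}^{2.1} u^2·e^(-2·u) du / ∫_{0}^{∞} u^2·e^(-2·u) du.
An antiderivative of u^2·e^(-2·u) is -(2·u^2 + 2·u + 1)·e^(-2·u)/4; evaluating from 0 to 2.1 gives 1/4 - 701·e^(-21/5)/200, while the full integral is 1/4.
This evaluates to P = 0.78976.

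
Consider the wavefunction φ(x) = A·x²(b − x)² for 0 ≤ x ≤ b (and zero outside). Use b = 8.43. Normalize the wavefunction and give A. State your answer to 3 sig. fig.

We need A² ∫|f|² dx = 1, taking the integral from 0 to b.
Expanding the polynomial and integrating term by term, carrying out the integral gives A² · b^9/630.
Setting this equal to 1 gives A² = 1/(b^9/630).
Plugging in b = 8.43 yields A = 0.001712.

A ≈ 0.00171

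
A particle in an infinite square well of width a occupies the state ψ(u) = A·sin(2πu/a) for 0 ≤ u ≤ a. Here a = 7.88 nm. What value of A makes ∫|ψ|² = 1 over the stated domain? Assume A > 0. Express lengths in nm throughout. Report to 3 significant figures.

A ≈ 0.504 nm^(-1/2)

We need A² ∫|f|² du = 1, taking the integral from 0 to a.
With ψ = A·sin(2πu/a), the integral evaluates to A²·[a/2].
Substituting a = 7.88 gives A² = 0.2538, so A = 0.5038.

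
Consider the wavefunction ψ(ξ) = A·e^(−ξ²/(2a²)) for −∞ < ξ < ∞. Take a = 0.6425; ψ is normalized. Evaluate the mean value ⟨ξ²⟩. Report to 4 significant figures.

⟨ξ^2⟩ ≈ 0.2064

⟨ξ²⟩ = ∫ ξ^2 |ψ|² dξ over the full domain.
With ∫_{−∞}^{∞} ξ^(2m) e^(−αξ²) dξ = (2m−1)!!·√π / (2^m α^(m+1/2)), since the A² factors cancel between numerator and denominator, ⟨ξ²⟩ = a^2/2.
Putting a = 0.6425 gives 0.20640.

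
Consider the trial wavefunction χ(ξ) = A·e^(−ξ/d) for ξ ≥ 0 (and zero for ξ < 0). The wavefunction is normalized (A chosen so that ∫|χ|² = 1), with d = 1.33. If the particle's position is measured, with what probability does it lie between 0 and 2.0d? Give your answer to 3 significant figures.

P ≈ 0.982

The probability is P = ∫ |χ|² dξ over [0, 2.0d].
With A² fixed by ∫|χ|² = 1, i.e. A² = (d/2)^(−1), substitute and integrate.
Let u = ξ/d; then A² and the length scale cancel, so P = ∫_{0}^{2.0} e^(-2·u) du ÷ ∫_{0}^{∞} e^(-2·u) du.
Using ∫ e^(-2·u) du = -e^(-2·u)/2, the numerator is 1/2 - e^(-4)/2 and the denominator is 1/2.
Taking the ratio, P = 0.9817.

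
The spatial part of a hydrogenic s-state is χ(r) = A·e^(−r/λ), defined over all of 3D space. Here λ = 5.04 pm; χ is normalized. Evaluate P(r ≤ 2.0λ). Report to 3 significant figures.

P ≈ 0.762

With dV = 4πr²dr, the probability is ∫|χ|² dV over r ≤ 2.0λ.
The full normalization integral is A²·[π·λ^3] = 1, fixing A².
Let u = r/λ; then A², 4π and the length scale all cancel, so P = ∫_{0}^{2.0} u^2·e^(-2·u) du ÷ ∫_{0}^{∞} u^2·e^(-2·u) du.
An antiderivative of u^2·e^(-2·u) is -(2·u^2 + 2·u + 1)·e^(-2·u)/4; evaluating from 0 to 2.0 gives 1/4 - 13·e^(-4)/4, while the full integral is 1/4.
This evaluates to P = 0.7619.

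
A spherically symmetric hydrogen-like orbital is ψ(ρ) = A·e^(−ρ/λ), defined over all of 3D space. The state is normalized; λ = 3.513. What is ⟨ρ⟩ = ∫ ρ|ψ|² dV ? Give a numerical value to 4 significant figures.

⟨ρ⟩ ≈ 5.270

The expectation value is the |ψ|²-weighted average of ρ: ∫ ρ|ψ|² 4πρ² dρ.
Recall ∫₀^∞ ρ^m e^(−ρ/β) dρ = m!·β^(m+1), the ratio of the moment integral to the normalization integral gives ⟨ρ⟩ = 3·λ/2.
Putting λ = 3.513 gives 5.2695.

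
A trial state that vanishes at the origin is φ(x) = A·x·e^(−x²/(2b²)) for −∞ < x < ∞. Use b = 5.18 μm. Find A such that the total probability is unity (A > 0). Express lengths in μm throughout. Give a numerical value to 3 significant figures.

A ≈ 0.0901 μm^(-3/2)

Normalization requires ∫|φ|² dx = 1, integrated from −∞ to ∞.
With ∫_{−∞}^{∞} x^(2m) e^(−αx²) dx = (2m−1)!!·√π / (2^m α^(m+1/2)), with φ = A·x·e^(−x²/(2b²)), the integral evaluates to A²·[√(π)·b^3/2].
So A² = (√(π)·b^3/2)^(−1).
With b = 5.18: A² = 0.008118 and A = 0.09010.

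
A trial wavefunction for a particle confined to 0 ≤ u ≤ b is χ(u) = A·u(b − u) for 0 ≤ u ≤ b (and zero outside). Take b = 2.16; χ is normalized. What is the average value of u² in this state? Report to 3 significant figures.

The expectation value is the |χ|²-weighted average of u^2: ∫ u^2|χ|² du.
Expanding the polynomial and integrating term by term, evaluating both integrals, ⟨u²⟩ = 2·b^2/7.
Putting b = 2.16 gives 1.333.

⟨u^2⟩ ≈ 1.33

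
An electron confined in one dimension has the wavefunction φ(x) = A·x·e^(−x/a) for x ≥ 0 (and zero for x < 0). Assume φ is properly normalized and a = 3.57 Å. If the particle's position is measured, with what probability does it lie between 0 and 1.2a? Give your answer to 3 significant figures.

P ≈ 0.430

P = ∫_{0}^{1.2a} |φ(x)|² dx.
Since A² = 1/(a^3/4), this is the region integral divided by the full normalization integral.
Substituting u = x/a, A² and the length scale cancel in the ratio: P = ∫_{0}^{1.2} u^2·e^(-2·u) du / ∫_{0}^{∞} u^2·e^(-2·u) du.
Using ∫ u^2·e^(-2·u) du = -(2·u^2 + 2·u + 1)·e^(-2·u)/4, the numerator is 1/4 - 157·e^(-12/5)/100 and the denominator is 1/4.
This works out to P = 0.4303.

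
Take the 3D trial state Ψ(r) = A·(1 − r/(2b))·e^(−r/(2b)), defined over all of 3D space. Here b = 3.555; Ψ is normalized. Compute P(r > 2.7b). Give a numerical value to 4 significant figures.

P ≈ 0.9401

P = ∫ |Ψ|² 4πr² dr over r > 2.7b.
The full normalization integral is A²·[8·π·b^3] = 1, fixing A².
Let u = r/b; then A², 4π and the length scale all cancel, so P = ∫_{2.7}^{∞} u^2·(1 - u/2)^2·e^(-u) du ÷ ∫_{0}^{∞} u^2·(1 - u/2)^2·e^(-u) du.
Using ∫ u^2·(1 - u/2)^2·e^(-u) du = -(u^4/4 + u^2 + 2·u + 2)·e^(-u), the numerator is ≈ 1.88014 and the denominator is 2.
Taking the ratio yields P = 0.94007.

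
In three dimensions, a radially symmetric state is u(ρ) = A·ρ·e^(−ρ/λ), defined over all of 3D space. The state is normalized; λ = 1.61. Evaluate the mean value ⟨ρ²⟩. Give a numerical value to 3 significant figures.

⟨ρ^2⟩ ≈ 19.4

By definition ⟨ρ²⟩ = ∫ ρ^2 |u(ρ)|² 4πρ² dρ.
Recall ∫₀^∞ ρ^m e^(−ρ/β) dρ = m!·β^(m+1), the ratio of the moment integral to the normalization integral gives ⟨ρ²⟩ = 15·λ^2/2.
With λ = 1.61, ⟨ρ^2⟩ = 19.44.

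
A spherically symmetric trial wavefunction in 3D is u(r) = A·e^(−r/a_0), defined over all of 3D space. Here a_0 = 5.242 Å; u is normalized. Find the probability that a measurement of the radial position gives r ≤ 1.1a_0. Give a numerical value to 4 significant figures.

P ≈ 0.3773

P = ∫ |u|² 4πr² dr over r ≤ 1.1a_0.
The full normalization integral is A²·[π·a_0^3] = 1, fixing A².
Let t = r/a_0; then A², 4π and the length scale all cancel, so P = ∫_{0}^{1.1} t^2·e^(-2·t) dt ÷ ∫_{0}^{∞} t^2·e^(-2·t) dt.
An antiderivative of t^2·e^(-2·t) is -(2·t^2 + 2·t + 1)·e^(-2·t)/4; evaluating from 0 to 1.1 gives 1/4 - 281·e^(-11/5)/200, while the full integral is 1/4.
This evaluates to P = 0.37729.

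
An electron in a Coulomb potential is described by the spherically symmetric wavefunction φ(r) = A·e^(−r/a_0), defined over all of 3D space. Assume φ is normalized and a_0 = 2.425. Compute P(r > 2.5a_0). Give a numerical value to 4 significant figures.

P ≈ 0.1247

With dV = 4πr²dr, the probability is ∫|φ|² dV over r > 2.5a_0.
A² is fixed by ∫₀^∞ 4πr²|φ|² dr = 1, i.e. A² = (π·a_0^3)^(−1).
Let u = r/a_0; then A², 4π and the length scale all cancel, so P = ∫_{2.5}^{∞} u^2·e^(-2·u) du ÷ ∫_{0}^{∞} u^2·e^(-2·u) du.
With ∫ u^2·e^(-2·u) du = -(2·u^2 + 2·u + 1)·e^(-2·u)/4 + C, the region integral is 37·e^(-5)/8 and the full one is 1/4.
Taking the ratio yields P = 0.12465.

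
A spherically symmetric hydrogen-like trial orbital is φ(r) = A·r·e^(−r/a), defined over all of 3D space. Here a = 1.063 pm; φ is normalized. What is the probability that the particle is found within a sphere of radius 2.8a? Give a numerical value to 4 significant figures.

P ≈ 0.6578

P = ∫ |φ|² 4πr² dr over r ≤ 2.8a.
Normalization gives A² = 1/(3·π·a^5).
In terms of u = r/a (A², 4π and the length scale all cancel between numerator and denominator), P = [∫_{0}^{2.8} u^4·e^(-2·u) du] / [∫_{0}^{∞} u^4·e^(-2·u) du].
An antiderivative of u^4·e^(-2·u) is -(u^4/2 + u^3 + 3·u^2/2 + 3·u/2 + 3/4)·e^(-2·u); evaluating from 0 to 2.8 gives ≈ 0.493387, while the full integral is 3/4.
This evaluates to P = 0.65785.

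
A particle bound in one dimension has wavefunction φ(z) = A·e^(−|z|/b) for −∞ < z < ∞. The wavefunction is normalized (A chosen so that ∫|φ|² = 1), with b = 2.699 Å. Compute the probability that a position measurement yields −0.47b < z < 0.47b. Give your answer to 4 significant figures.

P = ∫_{−0.47b}^{0.47b} |φ(z)|² dz.
The normalization integral ∫|φ|²dz over the whole domain equals b·A², and A² cancels in the ratio.
Both integrals are even about z = 0, so only the z ≥ 0 halves are needed (the factors of 2 cancel). Let u = z/b; then A² and the length scale cancel, so P = ∫_{0}^{0.47} e^(-2·u) du ÷ ∫_{0}^{∞} e^(-2·u) du.
An antiderivative of e^(-2·u) is -e^(-2·u)/2; evaluating from 0 to 0.47 gives 1/2 - e^(-47/50)/2, while the full integral is 1/2.
The result is P = 0.60937.

P ≈ 0.6094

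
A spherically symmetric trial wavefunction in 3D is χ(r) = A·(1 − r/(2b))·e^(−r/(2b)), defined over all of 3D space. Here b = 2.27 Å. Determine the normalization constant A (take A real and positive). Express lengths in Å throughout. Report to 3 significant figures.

We need A² ∫|f|² 4πr² dr = 1, taking the integral from 0 to ∞.
Carrying out the integral gives A² · 8·π·b^3.
Hence A² = 1/[8·π·b^3].
With b = 2.27: A² = 0.003402 and A = 0.05832.

A ≈ 0.0583 Å^(-3/2)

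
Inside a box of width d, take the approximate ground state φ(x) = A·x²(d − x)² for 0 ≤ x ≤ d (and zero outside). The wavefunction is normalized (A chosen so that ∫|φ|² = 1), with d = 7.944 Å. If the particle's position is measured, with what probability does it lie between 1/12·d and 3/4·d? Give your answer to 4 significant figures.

P ≈ 0.9507

P = ∫_{1/12·d}^{3/4·d} |φ(x)|² dx.
The normalization integral ∫|φ|²dx over the whole domain equals d^9/630·A², and A² cancels in the ratio.
Let u = x/d; then A² and the length scale cancel, so P = ∫_{1/12}^{3/4} u^4·(1 - u)^4 du ÷ ∫_{0}^{1} u^4·(1 - u)^4 du.
With ∫ u^4·(1 - u)^4 du = u^5·(70·u^4 - 315·u^3 + 540·u^2 - 420·u + 126)/630 + C, the region integral is ≈ 0.00150904 and the full one is 1/630.
Evaluating gives P = 0.95069.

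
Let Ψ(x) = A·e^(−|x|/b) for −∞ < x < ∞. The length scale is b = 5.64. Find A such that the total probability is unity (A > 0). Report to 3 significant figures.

Require ∫ |Ψ|² dx = 1 over the whole domain.
Using ∫₀^∞ xⁿ e^(−αx) dx = n!/αⁿ⁺¹, the integral (without the A² prefactor) comes out to b.
Hence A² = 1/[b].
Plugging in b = 5.64 yields A = 0.4211.

A ≈ 0.421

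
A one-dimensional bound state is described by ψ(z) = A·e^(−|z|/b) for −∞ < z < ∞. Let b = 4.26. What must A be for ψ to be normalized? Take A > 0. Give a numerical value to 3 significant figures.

Normalization requires ∫|ψ|² dz = 1, integrated from −∞ to ∞.
Using ∫₀^∞ zⁿ e^(−αz) dz = n!/αⁿ⁺¹, with ψ = A·e^(−|z|/b), the integral evaluates to A²·[b].
So A² = (b)^(−1).
Substituting b = 4.26 gives A² = 0.2347, so A = 0.4845.

A ≈ 0.485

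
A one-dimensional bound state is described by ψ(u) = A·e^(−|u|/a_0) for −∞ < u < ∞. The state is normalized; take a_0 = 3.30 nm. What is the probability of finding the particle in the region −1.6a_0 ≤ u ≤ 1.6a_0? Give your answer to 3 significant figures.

The probability is P = ∫ |ψ|² du over [−1.6a_0, 1.6a_0].
With A² fixed by ∫|ψ|² = 1, i.e. A² = (a_0)^(−1), substitute and integrate.
By symmetry take twice the u ≥ 0 contribution in numerator and denominator; the 2's cancel. Let t = u/a_0; then A² and the length scale cancel, so P = ∫_{0}^{1.6} e^(-2·t) dt ÷ ∫_{0}^{∞} e^(-2·t) dt.
An antiderivative of e^(-2·t) is -e^(-2·t)/2; evaluating from 0 to 1.6 gives 1/2 - e^(-16/5)/2, while the full integral is 1/2.
Evaluating gives P = 0.9592.

P ≈ 0.959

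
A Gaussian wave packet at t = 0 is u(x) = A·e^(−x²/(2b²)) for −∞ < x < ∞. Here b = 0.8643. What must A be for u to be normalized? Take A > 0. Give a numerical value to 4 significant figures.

The normalization condition is ∫|u|² dx = 1 from −∞ to ∞.
Differentiating ∫e^(−αx²) dx = √(π/α) under α to get the higher moments, the integral (without the A² prefactor) comes out to √(π)·b.
So A² = (√(π)·b)^(−1).
Plugging in b = 0.8643 yields A = 0.80794.

A ≈ 0.8079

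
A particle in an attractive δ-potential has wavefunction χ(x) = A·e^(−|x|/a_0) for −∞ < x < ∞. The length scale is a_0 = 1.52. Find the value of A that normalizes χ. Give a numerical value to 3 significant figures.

A ≈ 0.811

We need A² ∫|f|² dx = 1, taking the integral from −∞ to ∞.
Using ∫₀^∞ xⁿ e^(−αx) dx = n!/αⁿ⁺¹, ∫|χ|² dx = A²·(a_0).
So A² = (a_0)^(−1).
Substituting a_0 = 1.52 gives A² = 0.6579, so A = 0.8111.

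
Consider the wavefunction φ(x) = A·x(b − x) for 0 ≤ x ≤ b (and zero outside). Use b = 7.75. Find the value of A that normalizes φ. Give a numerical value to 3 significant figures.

Normalization requires ∫|φ|² dx = 1, integrated from 0 to b.
Expanding the polynomial and integrating term by term, carrying out the integral gives A² · b^5/30.
With b = 7.75: A² = 0.001073 and A = 0.03276.

A ≈ 0.0328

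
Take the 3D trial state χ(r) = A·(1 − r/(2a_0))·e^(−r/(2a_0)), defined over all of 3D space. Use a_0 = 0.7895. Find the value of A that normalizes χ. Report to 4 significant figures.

We need A² ∫|f|² 4πr² dr = 1, taking the integral from 0 to ∞.
The angular integral contributes 4π, leaving ∫₀^∞ r²|χ|² dr.
∫|χ|² 4πr² dr = A²·(8·π·a_0^3).
Substituting a_0 = 0.7895 gives A² = 0.080854, so A = 0.28435.

A ≈ 0.2843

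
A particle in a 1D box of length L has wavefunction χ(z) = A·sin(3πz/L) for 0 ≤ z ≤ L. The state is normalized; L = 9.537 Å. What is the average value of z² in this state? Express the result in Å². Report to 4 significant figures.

⟨z^2⟩ ≈ 29.81 Å^2

⟨z²⟩ = ∫ z^2 |χ|² dz over the full domain.
With ∫₀^L sin²(nπz/L) dz = L/2, the ratio of the moment integral to the normalization integral gives ⟨z²⟩ = -L^2/(18·π^2) + L^2/3.
With L = 9.537, ⟨z^2⟩ = 29.806.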